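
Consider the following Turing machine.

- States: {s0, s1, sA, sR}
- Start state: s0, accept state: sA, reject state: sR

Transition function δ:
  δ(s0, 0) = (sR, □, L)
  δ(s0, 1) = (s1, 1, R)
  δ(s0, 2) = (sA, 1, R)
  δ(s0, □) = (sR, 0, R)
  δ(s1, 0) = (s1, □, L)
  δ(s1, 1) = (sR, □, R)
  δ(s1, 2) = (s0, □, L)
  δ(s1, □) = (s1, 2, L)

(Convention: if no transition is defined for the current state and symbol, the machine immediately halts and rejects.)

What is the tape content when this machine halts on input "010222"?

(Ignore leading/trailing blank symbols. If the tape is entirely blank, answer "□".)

Execution trace:
Initial: [s0]010222
Step 1: δ(s0, 0) = (sR, □, L) → [sR]□□10222

The machine reaches the reject state sR and halts.

Final tape (ignoring leading/trailing blanks): 10222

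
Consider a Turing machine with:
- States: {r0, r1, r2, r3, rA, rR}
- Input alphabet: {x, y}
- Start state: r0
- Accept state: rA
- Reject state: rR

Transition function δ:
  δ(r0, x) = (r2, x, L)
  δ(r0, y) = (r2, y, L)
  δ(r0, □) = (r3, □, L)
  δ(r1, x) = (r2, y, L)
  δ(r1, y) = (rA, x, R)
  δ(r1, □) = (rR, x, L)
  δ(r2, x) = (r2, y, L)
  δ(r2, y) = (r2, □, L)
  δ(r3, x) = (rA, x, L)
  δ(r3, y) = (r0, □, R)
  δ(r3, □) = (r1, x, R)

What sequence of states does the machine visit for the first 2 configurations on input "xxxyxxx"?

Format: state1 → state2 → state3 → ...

Execution trace:
Initial: [r0]xxxyxxx
Step 1: δ(r0, x) = (r2, x, L) → [r2]□xxxyxxx

No transition is defined for δ(r2, □). By convention the machine halts and rejects.

State sequence: r0 → r2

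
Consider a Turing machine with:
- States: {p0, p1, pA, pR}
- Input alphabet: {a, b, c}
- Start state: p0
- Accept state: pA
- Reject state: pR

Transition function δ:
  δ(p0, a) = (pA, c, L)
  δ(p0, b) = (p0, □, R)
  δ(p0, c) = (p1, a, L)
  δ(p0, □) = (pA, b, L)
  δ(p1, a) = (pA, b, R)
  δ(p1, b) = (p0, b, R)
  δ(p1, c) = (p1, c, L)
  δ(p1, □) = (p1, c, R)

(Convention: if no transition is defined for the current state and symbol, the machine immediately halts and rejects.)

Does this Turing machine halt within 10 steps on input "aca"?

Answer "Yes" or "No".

Execution trace:
Initial: [p0]aca
Step 1: δ(p0, a) = (pA, c, L) → [pA]□cca

The machine reaches the accept state pA and halts.
The machine halted after 1 step (within the 10-step bound).

Answer: Yes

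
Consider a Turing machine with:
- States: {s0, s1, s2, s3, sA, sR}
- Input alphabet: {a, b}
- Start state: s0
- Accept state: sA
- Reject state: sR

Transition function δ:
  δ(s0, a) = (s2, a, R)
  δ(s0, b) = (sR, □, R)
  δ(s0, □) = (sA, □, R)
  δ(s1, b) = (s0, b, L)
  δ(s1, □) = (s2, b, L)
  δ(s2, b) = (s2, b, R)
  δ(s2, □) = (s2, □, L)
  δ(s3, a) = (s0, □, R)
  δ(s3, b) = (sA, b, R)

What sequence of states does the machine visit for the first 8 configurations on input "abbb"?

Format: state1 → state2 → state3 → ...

Execution trace:
Initial: [s0]abbb
Step 1: δ(s0, a) = (s2, a, R) → a[s2]bbb
Step 2: δ(s2, b) = (s2, b, R) → ab[s2]bb
Step 3: δ(s2, b) = (s2, b, R) → abb[s2]b
Step 4: δ(s2, b) = (s2, b, R) → abbb[s2]□
Step 5: δ(s2, □) = (s2, □, L) → abb[s2]b□
Step 6: δ(s2, b) = (s2, b, R) → abbb[s2]□
Step 7: δ(s2, □) = (s2, □, L) → abb[s2]b□

State sequence: s0 → s2 → s2 → s2 → s2 → s2 → s2 → s2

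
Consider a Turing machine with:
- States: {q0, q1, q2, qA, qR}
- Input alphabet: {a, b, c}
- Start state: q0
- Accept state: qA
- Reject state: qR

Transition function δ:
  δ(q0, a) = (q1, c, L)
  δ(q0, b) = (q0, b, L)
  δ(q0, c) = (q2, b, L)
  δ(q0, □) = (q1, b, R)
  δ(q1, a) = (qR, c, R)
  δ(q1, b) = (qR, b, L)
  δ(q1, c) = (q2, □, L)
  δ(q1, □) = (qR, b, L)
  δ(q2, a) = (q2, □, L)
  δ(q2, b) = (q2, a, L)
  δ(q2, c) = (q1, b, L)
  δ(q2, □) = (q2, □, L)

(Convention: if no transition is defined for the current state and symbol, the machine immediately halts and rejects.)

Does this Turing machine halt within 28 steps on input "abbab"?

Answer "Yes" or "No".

Execution trace:
Initial: [q0]abbab
Step 1: δ(q0, a) = (q1, c, L) → [q1]□cbbab
Step 2: δ(q1, □) = (qR, b, L) → [qR]□bcbbab

The machine reaches the reject state qR and halts.
The machine halted after 2 steps (within the 28-step bound).

Answer: Yes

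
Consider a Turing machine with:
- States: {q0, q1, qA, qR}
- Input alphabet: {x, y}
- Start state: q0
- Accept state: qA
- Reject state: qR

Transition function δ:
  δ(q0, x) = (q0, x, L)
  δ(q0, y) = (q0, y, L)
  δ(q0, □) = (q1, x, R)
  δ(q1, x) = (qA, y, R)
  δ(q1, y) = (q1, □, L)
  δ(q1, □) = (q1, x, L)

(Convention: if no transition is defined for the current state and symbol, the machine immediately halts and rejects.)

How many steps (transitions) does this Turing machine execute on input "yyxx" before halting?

Execution trace:
Initial: [q0]yyxx
Step 1: δ(q0, y) = (q0, y, L) → [q0]□yyxx
Step 2: δ(q0, □) = (q1, x, R) → x[q1]yyxx
Step 3: δ(q1, y) = (q1, □, L) → [q1]x□yxx
Step 4: δ(q1, x) = (qA, y, R) → y[qA]□yxx

The machine reaches the accept state qA and halts.

The machine executed 4 steps before halting.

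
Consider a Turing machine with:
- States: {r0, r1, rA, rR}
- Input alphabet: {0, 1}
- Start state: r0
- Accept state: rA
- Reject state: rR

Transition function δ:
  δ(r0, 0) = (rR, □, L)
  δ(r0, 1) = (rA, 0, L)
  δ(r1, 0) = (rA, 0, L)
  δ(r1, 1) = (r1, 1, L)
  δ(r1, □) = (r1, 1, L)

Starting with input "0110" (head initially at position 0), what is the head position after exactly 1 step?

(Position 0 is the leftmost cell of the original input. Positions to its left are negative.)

Execution trace (head position shown):
Step 0: [r0]0110  (head at position 0)
Step 1: move left → [rR]□□110  (head at position -1)

After 1 step, the head is at position -1.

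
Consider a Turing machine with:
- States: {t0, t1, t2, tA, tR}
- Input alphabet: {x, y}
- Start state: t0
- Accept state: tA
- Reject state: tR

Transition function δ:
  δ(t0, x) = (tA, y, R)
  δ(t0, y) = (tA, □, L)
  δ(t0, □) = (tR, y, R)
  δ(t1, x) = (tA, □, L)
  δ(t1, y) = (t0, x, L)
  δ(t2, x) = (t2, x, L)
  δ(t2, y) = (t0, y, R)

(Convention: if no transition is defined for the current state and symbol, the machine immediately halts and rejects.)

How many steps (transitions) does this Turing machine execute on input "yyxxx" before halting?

Execution trace:
Initial: [t0]yyxxx
Step 1: δ(t0, y) = (tA, □, L) → [tA]□□yxxx

The machine reaches the accept state tA and halts.

The machine executed 1 step before halting.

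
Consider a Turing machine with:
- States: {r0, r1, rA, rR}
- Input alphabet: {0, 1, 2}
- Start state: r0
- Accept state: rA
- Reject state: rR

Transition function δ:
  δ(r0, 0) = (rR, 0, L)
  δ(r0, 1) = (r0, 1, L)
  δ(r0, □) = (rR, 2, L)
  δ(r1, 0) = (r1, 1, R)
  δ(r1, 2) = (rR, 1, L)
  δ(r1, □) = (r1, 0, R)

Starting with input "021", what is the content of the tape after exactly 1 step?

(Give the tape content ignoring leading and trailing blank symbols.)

Execution trace:
Initial: [r0]021
Step 1: δ(r0, 0) = (rR, 0, L) → [rR]□021

The machine reaches the reject state rR and halts.

After 1 step, the tape (ignoring leading/trailing blanks) is: 021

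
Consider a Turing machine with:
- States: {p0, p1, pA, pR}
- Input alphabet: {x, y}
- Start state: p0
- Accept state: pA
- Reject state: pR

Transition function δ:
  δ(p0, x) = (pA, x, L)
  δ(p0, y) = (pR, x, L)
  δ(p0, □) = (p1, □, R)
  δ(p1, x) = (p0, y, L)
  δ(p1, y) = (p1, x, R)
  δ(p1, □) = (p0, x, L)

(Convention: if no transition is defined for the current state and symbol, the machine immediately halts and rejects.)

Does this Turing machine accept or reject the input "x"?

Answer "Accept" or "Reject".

Execution trace:
Initial: [p0]x
Step 1: δ(p0, x) = (pA, x, L) → [pA]□x

The machine reaches the accept state pA and halts.

Answer: Accept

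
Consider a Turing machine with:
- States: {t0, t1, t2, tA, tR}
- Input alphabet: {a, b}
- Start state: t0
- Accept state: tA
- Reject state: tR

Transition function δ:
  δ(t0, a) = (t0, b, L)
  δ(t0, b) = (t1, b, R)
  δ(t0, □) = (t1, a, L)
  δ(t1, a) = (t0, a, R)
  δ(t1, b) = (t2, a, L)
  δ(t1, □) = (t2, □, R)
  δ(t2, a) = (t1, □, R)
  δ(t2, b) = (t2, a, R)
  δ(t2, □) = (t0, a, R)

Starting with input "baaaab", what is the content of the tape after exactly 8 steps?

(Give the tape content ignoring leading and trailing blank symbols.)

Execution trace:
Initial: [t0]baaaab
Step 1: δ(t0, b) = (t1, b, R) → b[t1]aaaab
Step 2: δ(t1, a) = (t0, a, R) → ba[t0]aaab
Step 3: δ(t0, a) = (t0, b, L) → b[t0]abaab
Step 4: δ(t0, a) = (t0, b, L) → [t0]bbbaab
Step 5: δ(t0, b) = (t1, b, R) → b[t1]bbaab
Step 6: δ(t1, b) = (t2, a, L) → [t2]babaab
Step 7: δ(t2, b) = (t2, a, R) → a[t2]abaab
Step 8: δ(t2, a) = (t1, □, R) → a□[t1]baab

After 8 steps, the tape (ignoring leading/trailing blanks) is: a□baab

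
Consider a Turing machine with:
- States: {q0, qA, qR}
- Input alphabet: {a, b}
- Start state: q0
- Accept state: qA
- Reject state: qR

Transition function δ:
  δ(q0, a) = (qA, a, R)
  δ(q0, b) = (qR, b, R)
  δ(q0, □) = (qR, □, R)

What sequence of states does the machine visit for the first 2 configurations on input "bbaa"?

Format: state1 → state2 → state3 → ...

Execution trace:
Initial: [q0]bbaa
Step 1: δ(q0, b) = (qR, b, R) → b[qR]baa

The machine reaches the reject state qR and halts.

State sequence: q0 → qR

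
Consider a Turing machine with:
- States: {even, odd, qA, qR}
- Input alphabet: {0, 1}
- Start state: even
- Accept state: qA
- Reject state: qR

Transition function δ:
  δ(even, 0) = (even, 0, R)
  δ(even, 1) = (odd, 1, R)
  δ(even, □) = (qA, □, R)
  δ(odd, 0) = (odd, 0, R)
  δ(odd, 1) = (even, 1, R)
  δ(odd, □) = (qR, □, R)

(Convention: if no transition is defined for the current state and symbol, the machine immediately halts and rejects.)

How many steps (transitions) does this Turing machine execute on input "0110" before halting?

Execution trace:
Initial: [even]0110
Step 1: δ(even, 0) = (even, 0, R) → 0[even]110
Step 2: δ(even, 1) = (odd, 1, R) → 01[odd]10
Step 3: δ(odd, 1) = (even, 1, R) → 011[even]0
Step 4: δ(even, 0) = (even, 0, R) → 0110[even]□
Step 5: δ(even, □) = (qA, □, R) → 0110□[qA]□

The machine reaches the accept state qA and halts.

The machine executed 5 steps before halting.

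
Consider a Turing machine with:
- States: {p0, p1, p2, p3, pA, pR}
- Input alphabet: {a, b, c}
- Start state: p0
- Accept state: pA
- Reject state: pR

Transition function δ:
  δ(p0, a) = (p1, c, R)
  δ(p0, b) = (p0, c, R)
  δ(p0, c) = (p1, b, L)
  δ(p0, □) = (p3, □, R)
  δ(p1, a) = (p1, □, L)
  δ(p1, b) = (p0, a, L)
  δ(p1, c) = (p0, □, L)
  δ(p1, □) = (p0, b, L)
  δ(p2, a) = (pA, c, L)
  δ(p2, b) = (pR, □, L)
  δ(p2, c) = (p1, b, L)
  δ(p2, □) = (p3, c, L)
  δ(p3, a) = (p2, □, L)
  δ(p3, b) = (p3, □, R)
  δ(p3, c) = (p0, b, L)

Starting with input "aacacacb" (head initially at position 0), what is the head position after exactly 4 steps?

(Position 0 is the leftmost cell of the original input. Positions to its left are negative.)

Execution trace (head position shown):
Step 0: [p0]aacacacb  (head at position 0)
Step 1: move right → c[p1]acacacb  (head at position 1)
Step 2: move left → [p1]c□cacacb  (head at position 0)
Step 3: move left → [p0]□□□cacacb  (head at position -1)
Step 4: move right → □[p3]□□cacacb  (head at position 0)

After 4 steps, the head is at position 0.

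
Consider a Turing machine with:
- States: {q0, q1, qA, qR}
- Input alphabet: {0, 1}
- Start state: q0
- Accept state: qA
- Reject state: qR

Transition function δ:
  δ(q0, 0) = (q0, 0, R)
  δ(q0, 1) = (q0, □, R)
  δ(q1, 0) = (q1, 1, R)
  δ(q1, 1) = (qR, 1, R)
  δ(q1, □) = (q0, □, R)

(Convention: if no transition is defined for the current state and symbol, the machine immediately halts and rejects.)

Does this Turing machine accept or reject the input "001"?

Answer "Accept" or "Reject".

Execution trace:
Initial: [q0]001
Step 1: δ(q0, 0) = (q0, 0, R) → 0[q0]01
Step 2: δ(q0, 0) = (q0, 0, R) → 00[q0]1
Step 3: δ(q0, 1) = (q0, □, R) → 00□[q0]□

No transition is defined for δ(q0, □). By convention the machine halts and rejects.

Answer: Reject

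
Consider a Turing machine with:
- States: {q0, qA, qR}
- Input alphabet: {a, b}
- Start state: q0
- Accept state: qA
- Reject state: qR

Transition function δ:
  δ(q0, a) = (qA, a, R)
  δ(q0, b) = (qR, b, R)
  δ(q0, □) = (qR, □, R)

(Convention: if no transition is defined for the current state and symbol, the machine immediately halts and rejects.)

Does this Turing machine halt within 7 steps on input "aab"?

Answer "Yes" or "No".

Execution trace:
Initial: [q0]aab
Step 1: δ(q0, a) = (qA, a, R) → a[qA]ab

The machine reaches the accept state qA and halts.
The machine halted after 1 step (within the 7-step bound).

Answer: Yes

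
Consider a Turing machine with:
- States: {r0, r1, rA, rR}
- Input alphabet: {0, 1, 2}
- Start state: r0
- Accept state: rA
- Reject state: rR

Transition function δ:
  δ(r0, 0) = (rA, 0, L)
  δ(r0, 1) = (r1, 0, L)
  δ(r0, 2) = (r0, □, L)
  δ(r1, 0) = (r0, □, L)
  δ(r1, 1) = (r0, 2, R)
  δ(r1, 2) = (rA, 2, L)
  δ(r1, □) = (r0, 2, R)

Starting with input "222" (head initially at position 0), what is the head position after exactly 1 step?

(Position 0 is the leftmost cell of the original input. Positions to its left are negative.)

Execution trace (head position shown):
Step 0: [r0]222  (head at position 0)
Step 1: move left → [r0]□□22  (head at position -1)

After 1 step, the head is at position -1.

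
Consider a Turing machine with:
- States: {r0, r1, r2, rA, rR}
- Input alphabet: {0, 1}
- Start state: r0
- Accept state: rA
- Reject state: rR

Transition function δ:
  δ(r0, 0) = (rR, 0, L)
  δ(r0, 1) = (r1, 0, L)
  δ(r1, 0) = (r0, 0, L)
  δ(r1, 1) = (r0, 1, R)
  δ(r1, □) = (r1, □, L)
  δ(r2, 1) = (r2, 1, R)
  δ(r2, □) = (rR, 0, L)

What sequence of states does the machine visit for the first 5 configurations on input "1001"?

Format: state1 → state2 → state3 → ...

Execution trace:
Initial: [r0]1001
Step 1: δ(r0, 1) = (r1, 0, L) → [r1]□0001
Step 2: δ(r1, □) = (r1, □, L) → [r1]□□0001
Step 3: δ(r1, □) = (r1, □, L) → [r1]□□□0001
Step 4: δ(r1, □) = (r1, □, L) → [r1]□□□□0001

State sequence: r0 → r1 → r1 → r1 → r1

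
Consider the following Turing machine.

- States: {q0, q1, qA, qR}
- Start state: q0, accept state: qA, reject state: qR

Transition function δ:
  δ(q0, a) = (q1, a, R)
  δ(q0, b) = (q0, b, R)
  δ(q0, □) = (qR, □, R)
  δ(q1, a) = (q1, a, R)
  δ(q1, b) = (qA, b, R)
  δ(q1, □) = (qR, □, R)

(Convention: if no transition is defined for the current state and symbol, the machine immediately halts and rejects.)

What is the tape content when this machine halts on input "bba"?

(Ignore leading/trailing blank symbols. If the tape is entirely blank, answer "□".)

Execution trace:
Initial: [q0]bba
Step 1: δ(q0, b) = (q0, b, R) → b[q0]ba
Step 2: δ(q0, b) = (q0, b, R) → bb[q0]a
Step 3: δ(q0, a) = (q1, a, R) → bba[q1]□
Step 4: δ(q1, □) = (qR, □, R) → bba□[qR]□

The machine reaches the reject state qR and halts.

Final tape (ignoring leading/trailing blanks): bba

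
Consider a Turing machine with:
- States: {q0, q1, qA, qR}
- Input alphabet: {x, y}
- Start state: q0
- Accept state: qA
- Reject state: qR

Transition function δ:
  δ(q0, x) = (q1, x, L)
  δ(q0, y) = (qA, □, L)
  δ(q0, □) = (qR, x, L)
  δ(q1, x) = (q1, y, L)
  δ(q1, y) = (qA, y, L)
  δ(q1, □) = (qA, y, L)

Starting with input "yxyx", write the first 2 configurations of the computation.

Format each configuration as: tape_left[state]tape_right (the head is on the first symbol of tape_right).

Transitions applied:
Step 1: δ(q0, y) = (qA, □, L)

The first 2 configurations are:
[q0]yxyx ⊢ [qA]□□xyx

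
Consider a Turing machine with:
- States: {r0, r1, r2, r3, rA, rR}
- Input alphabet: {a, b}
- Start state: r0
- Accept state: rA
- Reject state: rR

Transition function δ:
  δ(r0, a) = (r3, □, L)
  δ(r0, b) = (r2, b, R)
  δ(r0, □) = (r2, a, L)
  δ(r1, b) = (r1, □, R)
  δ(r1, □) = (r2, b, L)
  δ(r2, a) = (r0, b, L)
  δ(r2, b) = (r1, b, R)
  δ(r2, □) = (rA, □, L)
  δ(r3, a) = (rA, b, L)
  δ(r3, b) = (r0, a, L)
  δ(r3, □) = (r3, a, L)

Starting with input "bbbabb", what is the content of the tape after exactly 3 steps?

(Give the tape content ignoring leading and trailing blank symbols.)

Execution trace:
Initial: [r0]bbbabb
Step 1: δ(r0, b) = (r2, b, R) → b[r2]bbabb
Step 2: δ(r2, b) = (r1, b, R) → bb[r1]babb
Step 3: δ(r1, b) = (r1, □, R) → bb□[r1]abb

No transition is defined for δ(r1, a). By convention the machine halts and rejects.

After 3 steps, the tape (ignoring leading/trailing blanks) is: bb□abb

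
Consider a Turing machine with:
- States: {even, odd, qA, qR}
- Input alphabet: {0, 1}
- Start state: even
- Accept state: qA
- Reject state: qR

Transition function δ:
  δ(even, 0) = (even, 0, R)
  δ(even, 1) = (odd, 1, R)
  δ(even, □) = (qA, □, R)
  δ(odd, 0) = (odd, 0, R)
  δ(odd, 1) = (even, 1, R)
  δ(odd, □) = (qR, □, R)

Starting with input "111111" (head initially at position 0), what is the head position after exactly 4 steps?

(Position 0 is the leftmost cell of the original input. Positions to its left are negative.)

Execution trace (head position shown):
Step 0: [even]111111  (head at position 0)
Step 1: move right → 1[odd]11111  (head at position 1)
Step 2: move right → 11[even]1111  (head at position 2)
Step 3: move right → 111[odd]111  (head at position 3)
Step 4: move right → 1111[even]11  (head at position 4)

After 4 steps, the head is at position 4.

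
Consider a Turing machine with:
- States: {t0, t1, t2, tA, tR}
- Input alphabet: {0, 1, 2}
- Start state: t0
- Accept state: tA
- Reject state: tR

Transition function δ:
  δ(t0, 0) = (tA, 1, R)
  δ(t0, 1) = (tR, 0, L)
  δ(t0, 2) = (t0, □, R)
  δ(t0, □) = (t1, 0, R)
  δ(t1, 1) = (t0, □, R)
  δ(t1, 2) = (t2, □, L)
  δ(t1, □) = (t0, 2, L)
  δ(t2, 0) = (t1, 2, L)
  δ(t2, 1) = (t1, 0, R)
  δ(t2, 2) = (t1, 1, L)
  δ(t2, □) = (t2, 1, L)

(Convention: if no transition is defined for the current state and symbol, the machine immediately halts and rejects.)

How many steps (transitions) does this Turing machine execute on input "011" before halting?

Execution trace:
Initial: [t0]011
Step 1: δ(t0, 0) = (tA, 1, R) → 1[tA]11

The machine reaches the accept state tA and halts.

The machine executed 1 step before halting.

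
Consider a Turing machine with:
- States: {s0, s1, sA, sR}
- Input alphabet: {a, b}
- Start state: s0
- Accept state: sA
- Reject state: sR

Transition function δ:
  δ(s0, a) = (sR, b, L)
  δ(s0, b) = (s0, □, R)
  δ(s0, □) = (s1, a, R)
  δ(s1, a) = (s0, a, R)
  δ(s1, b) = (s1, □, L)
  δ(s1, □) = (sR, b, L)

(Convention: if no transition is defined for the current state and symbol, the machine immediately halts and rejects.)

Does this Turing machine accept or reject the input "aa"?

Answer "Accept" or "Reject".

Execution trace:
Initial: [s0]aa
Step 1: δ(s0, a) = (sR, b, L) → [sR]□ba

The machine reaches the reject state sR and halts.

Answer: Reject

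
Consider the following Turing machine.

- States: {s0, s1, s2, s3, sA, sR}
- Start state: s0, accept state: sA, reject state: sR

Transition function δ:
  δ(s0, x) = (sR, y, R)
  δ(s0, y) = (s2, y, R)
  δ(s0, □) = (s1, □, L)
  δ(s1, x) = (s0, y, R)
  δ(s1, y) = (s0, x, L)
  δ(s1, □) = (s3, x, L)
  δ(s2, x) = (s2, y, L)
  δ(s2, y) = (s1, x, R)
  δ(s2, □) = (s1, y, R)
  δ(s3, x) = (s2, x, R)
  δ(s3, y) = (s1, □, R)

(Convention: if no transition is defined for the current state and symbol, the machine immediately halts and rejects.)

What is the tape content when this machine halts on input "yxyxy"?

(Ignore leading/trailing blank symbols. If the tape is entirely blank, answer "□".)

Execution trace:
Initial: [s0]yxyxy
Step 1: δ(s0, y) = (s2, y, R) → y[s2]xyxy
Step 2: δ(s2, x) = (s2, y, L) → [s2]yyyxy
Step 3: δ(s2, y) = (s1, x, R) → x[s1]yyxy
Step 4: δ(s1, y) = (s0, x, L) → [s0]xxyxy
Step 5: δ(s0, x) = (sR, y, R) → y[sR]xyxy

The machine reaches the reject state sR and halts.

Final tape (ignoring leading/trailing blanks): yxyxy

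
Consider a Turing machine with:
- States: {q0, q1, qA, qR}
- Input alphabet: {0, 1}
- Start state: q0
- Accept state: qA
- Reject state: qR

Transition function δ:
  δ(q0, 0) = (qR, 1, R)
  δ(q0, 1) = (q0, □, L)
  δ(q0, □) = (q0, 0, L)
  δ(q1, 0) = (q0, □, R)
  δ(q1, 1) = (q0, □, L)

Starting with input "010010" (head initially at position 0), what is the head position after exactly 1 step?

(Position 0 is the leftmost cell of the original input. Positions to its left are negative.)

Execution trace (head position shown):
Step 0: [q0]010010  (head at position 0)
Step 1: move right → 1[qR]10010  (head at position 1)

After 1 step, the head is at position 1.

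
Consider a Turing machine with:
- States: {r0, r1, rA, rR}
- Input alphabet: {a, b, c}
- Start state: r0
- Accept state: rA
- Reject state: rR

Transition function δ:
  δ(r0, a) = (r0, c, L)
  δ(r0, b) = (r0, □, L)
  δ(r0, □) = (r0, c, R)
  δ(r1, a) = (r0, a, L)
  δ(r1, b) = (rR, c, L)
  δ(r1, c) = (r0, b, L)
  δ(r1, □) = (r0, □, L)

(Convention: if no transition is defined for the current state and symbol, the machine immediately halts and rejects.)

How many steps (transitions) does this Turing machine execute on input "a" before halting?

Execution trace:
Initial: [r0]a
Step 1: δ(r0, a) = (r0, c, L) → [r0]□c
Step 2: δ(r0, □) = (r0, c, R) → c[r0]c

No transition is defined for δ(r0, c). By convention the machine halts and rejects.

The machine executed 2 steps before halting.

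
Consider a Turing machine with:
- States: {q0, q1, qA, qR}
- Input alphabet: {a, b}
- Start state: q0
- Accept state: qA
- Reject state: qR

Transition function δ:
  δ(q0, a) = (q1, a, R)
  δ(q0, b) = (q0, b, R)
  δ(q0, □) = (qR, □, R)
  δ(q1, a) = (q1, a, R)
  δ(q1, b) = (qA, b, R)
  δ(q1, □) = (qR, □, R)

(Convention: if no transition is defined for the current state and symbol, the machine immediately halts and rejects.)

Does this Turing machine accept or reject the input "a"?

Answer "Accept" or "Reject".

Execution trace:
Initial: [q0]a
Step 1: δ(q0, a) = (q1, a, R) → a[q1]□
Step 2: δ(q1, □) = (qR, □, R) → a□[qR]□

The machine reaches the reject state qR and halts.

Answer: Reject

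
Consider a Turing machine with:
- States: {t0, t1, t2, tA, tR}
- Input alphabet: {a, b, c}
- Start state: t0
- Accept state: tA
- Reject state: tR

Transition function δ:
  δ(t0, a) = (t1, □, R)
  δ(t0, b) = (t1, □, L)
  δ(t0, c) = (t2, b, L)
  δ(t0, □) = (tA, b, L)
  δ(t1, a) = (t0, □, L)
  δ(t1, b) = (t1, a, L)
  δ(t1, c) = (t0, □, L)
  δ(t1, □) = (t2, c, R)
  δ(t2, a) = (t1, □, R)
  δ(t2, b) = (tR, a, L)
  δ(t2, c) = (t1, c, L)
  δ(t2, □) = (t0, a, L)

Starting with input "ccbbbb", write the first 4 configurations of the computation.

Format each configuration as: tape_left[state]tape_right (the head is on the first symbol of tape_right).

Transitions applied:
Step 1: δ(t0, c) = (t2, b, L)
Step 2: δ(t2, □) = (t0, a, L)
Step 3: δ(t0, □) = (tA, b, L)

The first 4 configurations are:
[t0]ccbbbb ⊢ [t2]□bcbbbb ⊢ [t0]□abcbbbb ⊢ [tA]□babcbbbb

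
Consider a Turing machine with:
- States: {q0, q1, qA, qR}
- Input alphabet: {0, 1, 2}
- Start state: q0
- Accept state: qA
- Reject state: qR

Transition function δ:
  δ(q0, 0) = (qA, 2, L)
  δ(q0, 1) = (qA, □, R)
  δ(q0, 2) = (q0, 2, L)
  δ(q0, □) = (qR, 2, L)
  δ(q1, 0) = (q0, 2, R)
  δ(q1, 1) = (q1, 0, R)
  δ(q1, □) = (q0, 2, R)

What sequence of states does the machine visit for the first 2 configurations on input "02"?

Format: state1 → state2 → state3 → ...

Execution trace:
Initial: [q0]02
Step 1: δ(q0, 0) = (qA, 2, L) → [qA]□22

The machine reaches the accept state qA and halts.

State sequence: q0 → qA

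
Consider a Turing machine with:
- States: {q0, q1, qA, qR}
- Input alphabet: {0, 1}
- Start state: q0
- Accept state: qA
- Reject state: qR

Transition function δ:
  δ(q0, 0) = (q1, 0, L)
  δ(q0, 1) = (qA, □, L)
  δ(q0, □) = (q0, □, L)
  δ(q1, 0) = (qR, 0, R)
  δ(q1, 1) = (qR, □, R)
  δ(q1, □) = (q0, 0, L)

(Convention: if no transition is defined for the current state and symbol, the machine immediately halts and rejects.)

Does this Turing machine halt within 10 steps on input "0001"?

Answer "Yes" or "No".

Execution trace:
Initial: [q0]0001
Step 1: δ(q0, 0) = (q1, 0, L) → [q1]□0001
Step 2: δ(q1, □) = (q0, 0, L) → [q0]□00001
Step 3: δ(q0, □) = (q0, □, L) → [q0]□□00001
Step 4: δ(q0, □) = (q0, □, L) → [q0]□□□00001
Step 5: δ(q0, □) = (q0, □, L) → [q0]□□□□00001
Step 6: δ(q0, □) = (q0, □, L) → [q0]□□□□□00001
Step 7: δ(q0, □) = (q0, □, L) → [q0]□□□□□□00001
Step 8: δ(q0, □) = (q0, □, L) → [q0]□□□□□□□00001
Step 9: δ(q0, □) = (q0, □, L) → [q0]□□□□□□□□00001
Step 10: δ(q0, □) = (q0, □, L) → [q0]□□□□□□□□□00001

The machine has not reached a halting state after 10 steps.
The machine did not halt within the 10-step bound.

Answer: No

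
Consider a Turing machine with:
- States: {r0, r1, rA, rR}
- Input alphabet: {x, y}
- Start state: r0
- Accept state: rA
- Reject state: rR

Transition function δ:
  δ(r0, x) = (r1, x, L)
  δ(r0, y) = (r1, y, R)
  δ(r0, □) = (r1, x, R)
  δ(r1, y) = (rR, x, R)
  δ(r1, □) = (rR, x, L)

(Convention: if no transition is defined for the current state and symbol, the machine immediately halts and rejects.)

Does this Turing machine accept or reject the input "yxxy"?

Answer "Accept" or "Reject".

Execution trace:
Initial: [r0]yxxy
Step 1: δ(r0, y) = (r1, y, R) → y[r1]xxy

No transition is defined for δ(r1, x). By convention the machine halts and rejects.

Answer: Reject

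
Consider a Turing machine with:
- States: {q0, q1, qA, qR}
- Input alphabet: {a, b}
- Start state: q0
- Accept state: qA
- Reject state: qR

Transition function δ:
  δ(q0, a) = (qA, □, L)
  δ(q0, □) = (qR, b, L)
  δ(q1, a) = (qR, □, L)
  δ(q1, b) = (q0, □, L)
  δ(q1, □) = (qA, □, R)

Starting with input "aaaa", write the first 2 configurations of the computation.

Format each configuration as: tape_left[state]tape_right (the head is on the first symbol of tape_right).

Transitions applied:
Step 1: δ(q0, a) = (qA, □, L)

The first 2 configurations are:
[q0]aaaa ⊢ [qA]□□aaa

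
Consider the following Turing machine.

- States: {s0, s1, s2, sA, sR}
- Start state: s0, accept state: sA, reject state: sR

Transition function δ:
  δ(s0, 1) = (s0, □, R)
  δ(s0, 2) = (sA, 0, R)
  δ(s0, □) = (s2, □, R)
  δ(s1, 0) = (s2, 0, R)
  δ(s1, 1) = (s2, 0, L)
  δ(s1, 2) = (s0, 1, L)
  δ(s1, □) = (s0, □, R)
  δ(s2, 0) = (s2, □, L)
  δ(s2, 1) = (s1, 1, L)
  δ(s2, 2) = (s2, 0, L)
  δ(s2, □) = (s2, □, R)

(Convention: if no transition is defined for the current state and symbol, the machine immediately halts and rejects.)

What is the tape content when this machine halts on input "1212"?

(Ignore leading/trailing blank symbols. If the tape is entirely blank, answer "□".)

Execution trace:
Initial: [s0]1212
Step 1: δ(s0, 1) = (s0, □, R) → □[s0]212
Step 2: δ(s0, 2) = (sA, 0, R) → □0[sA]12

The machine reaches the accept state sA and halts.

Final tape (ignoring leading/trailing blanks): 012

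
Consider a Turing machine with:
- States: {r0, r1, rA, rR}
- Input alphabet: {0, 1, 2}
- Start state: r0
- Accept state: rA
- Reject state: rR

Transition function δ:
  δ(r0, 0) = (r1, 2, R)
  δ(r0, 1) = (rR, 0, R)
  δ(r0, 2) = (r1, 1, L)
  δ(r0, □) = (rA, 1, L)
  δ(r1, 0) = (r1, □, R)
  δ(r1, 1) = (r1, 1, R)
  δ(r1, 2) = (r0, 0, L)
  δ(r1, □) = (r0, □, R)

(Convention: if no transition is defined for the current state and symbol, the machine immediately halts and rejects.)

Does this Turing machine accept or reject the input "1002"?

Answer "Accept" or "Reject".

Execution trace:
Initial: [r0]1002
Step 1: δ(r0, 1) = (rR, 0, R) → 0[rR]002

The machine reaches the reject state rR and halts.

Answer: Reject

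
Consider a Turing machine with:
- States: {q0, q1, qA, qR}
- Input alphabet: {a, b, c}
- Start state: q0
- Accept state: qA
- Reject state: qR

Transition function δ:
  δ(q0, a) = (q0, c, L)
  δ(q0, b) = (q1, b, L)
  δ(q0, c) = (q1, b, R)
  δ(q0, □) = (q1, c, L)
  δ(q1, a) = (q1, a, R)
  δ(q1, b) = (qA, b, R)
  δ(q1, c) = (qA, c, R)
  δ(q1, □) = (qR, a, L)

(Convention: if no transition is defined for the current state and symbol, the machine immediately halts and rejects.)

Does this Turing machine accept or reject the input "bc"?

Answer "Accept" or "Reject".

Execution trace:
Initial: [q0]bc
Step 1: δ(q0, b) = (q1, b, L) → [q1]□bc
Step 2: δ(q1, □) = (qR, a, L) → [qR]□abc

The machine reaches the reject state qR and halts.

Answer: Reject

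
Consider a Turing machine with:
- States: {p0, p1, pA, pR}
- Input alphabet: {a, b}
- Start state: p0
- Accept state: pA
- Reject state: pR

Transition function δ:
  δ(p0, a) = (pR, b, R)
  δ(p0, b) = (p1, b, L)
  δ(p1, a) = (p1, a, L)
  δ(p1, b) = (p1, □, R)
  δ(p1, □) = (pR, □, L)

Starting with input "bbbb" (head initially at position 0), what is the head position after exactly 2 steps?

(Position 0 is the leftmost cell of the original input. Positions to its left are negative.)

Execution trace (head position shown):
Step 0: [p0]bbbb  (head at position 0)
Step 1: move left → [p1]□bbbb  (head at position -1)
Step 2: move left → [pR]□□bbbb  (head at position -2)

After 2 steps, the head is at position -2.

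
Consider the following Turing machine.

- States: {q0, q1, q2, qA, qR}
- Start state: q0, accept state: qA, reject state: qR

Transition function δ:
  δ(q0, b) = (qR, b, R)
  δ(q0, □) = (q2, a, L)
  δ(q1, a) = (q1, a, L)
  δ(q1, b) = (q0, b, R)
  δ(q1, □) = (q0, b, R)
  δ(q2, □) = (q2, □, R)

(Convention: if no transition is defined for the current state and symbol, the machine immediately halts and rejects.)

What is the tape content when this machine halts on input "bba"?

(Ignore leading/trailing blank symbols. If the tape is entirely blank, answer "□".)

Execution trace:
Initial: [q0]bba
Step 1: δ(q0, b) = (qR, b, R) → b[qR]ba

The machine reaches the reject state qR and halts.

Final tape (ignoring leading/trailing blanks): bba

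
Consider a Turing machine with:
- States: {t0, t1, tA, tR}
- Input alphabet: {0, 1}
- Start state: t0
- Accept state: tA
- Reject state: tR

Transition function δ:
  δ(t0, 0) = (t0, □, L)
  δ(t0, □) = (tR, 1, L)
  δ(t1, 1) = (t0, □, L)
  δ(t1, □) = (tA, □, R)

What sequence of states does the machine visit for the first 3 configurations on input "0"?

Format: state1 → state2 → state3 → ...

Execution trace:
Initial: [t0]0
Step 1: δ(t0, 0) = (t0, □, L) → [t0]□□
Step 2: δ(t0, □) = (tR, 1, L) → [tR]□1□

The machine reaches the reject state tR and halts.

State sequence: t0 → t0 → tR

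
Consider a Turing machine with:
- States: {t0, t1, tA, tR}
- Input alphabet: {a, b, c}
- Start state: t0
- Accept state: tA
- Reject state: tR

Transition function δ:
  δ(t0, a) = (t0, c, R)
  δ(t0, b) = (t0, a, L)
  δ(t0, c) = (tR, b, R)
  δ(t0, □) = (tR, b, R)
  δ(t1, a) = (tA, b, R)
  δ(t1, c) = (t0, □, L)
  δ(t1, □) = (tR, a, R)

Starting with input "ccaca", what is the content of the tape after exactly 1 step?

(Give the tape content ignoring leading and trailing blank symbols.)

Execution trace:
Initial: [t0]ccaca
Step 1: δ(t0, c) = (tR, b, R) → b[tR]caca

The machine reaches the reject state tR and halts.

After 1 step, the tape (ignoring leading/trailing blanks) is: bcaca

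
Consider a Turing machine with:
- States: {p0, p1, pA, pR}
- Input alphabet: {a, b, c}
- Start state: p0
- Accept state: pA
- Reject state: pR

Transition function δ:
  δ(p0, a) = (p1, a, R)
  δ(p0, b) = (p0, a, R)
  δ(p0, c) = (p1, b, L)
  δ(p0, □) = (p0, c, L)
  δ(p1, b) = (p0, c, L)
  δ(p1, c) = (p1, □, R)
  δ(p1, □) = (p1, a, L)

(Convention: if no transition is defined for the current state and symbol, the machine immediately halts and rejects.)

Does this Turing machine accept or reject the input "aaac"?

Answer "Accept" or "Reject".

Execution trace:
Initial: [p0]aaac
Step 1: δ(p0, a) = (p1, a, R) → a[p1]aac

No transition is defined for δ(p1, a). By convention the machine halts and rejects.

Answer: Reject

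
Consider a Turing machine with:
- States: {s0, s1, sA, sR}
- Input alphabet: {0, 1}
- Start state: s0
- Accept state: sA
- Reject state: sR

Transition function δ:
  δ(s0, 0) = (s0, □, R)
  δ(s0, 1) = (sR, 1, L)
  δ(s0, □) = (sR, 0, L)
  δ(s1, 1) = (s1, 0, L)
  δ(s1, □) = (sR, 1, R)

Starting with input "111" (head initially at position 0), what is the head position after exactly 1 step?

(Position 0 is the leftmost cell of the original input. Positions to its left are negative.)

Execution trace (head position shown):
Step 0: [s0]111  (head at position 0)
Step 1: move left → [sR]□111  (head at position -1)

After 1 step, the head is at position -1.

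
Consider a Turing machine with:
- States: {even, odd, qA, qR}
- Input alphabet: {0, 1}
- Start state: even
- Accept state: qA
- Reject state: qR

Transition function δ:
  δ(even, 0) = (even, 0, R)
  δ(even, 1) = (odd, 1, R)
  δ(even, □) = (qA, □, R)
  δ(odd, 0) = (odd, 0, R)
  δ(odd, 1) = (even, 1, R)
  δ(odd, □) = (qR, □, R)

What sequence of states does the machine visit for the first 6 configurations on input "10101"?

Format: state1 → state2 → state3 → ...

Execution trace:
Initial: [even]10101
Step 1: δ(even, 1) = (odd, 1, R) → 1[odd]0101
Step 2: δ(odd, 0) = (odd, 0, R) → 10[odd]101
Step 3: δ(odd, 1) = (even, 1, R) → 101[even]01
Step 4: δ(even, 0) = (even, 0, R) → 1010[even]1
Step 5: δ(even, 1) = (odd, 1, R) → 10101[odd]□

State sequence: even → odd → odd → even → even → odd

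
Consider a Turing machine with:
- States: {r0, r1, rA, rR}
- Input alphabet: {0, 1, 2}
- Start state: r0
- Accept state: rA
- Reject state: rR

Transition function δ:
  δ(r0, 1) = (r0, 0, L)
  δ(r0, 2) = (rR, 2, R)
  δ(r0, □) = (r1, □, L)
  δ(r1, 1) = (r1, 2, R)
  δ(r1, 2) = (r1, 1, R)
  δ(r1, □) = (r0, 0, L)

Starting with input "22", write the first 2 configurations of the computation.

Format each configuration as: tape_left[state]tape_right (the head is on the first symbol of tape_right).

Transitions applied:
Step 1: δ(r0, 2) = (rR, 2, R)

The first 2 configurations are:
[r0]22 ⊢ 2[rR]2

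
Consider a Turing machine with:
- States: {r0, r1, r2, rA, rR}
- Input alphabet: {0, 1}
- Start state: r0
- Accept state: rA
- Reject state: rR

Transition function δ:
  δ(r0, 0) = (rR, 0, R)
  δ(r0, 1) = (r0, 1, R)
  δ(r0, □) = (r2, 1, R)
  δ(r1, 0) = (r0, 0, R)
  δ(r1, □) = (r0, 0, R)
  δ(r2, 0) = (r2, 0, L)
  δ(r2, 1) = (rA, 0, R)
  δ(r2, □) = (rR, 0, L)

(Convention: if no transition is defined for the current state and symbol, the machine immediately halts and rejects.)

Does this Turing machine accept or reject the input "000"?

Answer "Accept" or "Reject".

Execution trace:
Initial: [r0]000
Step 1: δ(r0, 0) = (rR, 0, R) → 0[rR]00

The machine reaches the reject state rR and halts.

Answer: Reject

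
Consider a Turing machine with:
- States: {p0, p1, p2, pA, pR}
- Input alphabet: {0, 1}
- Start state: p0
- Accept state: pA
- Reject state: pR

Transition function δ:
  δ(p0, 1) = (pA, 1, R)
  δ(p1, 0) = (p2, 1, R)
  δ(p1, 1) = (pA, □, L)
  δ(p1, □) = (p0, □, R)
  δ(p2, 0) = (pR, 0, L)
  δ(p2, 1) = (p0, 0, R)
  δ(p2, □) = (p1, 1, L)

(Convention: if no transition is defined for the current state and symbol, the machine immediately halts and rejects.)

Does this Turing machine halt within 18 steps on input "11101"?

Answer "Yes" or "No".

Execution trace:
Initial: [p0]11101
Step 1: δ(p0, 1) = (pA, 1, R) → 1[pA]1101

The machine reaches the accept state pA and halts.
The machine halted after 1 step (within the 18-step bound).

Answer: Yes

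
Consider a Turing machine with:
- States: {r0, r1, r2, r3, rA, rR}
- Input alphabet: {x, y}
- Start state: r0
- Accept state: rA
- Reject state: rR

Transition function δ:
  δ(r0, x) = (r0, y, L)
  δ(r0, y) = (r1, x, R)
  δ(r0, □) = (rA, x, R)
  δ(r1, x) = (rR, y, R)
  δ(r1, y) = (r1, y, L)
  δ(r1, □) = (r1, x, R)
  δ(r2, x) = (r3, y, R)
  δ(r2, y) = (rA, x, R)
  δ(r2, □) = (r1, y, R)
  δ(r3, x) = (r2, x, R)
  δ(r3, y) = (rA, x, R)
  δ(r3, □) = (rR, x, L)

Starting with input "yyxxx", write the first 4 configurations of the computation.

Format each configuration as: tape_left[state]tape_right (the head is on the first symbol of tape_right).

Transitions applied:
Step 1: δ(r0, y) = (r1, x, R)
Step 2: δ(r1, y) = (r1, y, L)
Step 3: δ(r1, x) = (rR, y, R)

The first 4 configurations are:
[r0]yyxxx ⊢ x[r1]yxxx ⊢ [r1]xyxxx ⊢ y[rR]yxxx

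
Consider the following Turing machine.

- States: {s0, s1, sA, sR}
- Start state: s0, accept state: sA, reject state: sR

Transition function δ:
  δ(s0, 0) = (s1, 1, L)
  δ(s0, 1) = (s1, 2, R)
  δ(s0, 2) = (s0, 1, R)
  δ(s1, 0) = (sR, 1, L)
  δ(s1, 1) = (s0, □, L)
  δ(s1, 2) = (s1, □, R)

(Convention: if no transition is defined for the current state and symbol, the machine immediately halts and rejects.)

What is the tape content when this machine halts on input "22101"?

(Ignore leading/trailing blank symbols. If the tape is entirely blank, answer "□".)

Execution trace:
Initial: [s0]22101
Step 1: δ(s0, 2) = (s0, 1, R) → 1[s0]2101
Step 2: δ(s0, 2) = (s0, 1, R) → 11[s0]101
Step 3: δ(s0, 1) = (s1, 2, R) → 112[s1]01
Step 4: δ(s1, 0) = (sR, 1, L) → 11[sR]211

The machine reaches the reject state sR and halts.

Final tape (ignoring leading/trailing blanks): 11211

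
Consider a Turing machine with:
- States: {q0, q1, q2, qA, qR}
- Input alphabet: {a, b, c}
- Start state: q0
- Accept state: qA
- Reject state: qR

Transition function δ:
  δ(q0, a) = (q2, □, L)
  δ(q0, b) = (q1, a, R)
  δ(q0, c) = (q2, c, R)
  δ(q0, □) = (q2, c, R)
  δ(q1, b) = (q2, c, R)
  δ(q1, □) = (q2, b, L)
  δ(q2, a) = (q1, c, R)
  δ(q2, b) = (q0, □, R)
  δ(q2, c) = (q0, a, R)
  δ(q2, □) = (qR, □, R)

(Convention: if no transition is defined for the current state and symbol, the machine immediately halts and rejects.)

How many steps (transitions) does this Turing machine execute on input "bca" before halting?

Execution trace:
Initial: [q0]bca
Step 1: δ(q0, b) = (q1, a, R) → a[q1]ca

No transition is defined for δ(q1, c). By convention the machine halts and rejects.

The machine executed 1 step before halting.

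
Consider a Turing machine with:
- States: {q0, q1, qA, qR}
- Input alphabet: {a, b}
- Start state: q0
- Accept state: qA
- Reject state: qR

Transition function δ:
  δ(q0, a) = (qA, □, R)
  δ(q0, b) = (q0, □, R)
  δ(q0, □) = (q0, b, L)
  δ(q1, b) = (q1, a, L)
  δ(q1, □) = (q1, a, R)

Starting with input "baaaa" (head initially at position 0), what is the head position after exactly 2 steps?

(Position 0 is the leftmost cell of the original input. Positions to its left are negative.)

Execution trace (head position shown):
Step 0: [q0]baaaa  (head at position 0)
Step 1: move right → □[q0]aaaa  (head at position 1)
Step 2: move right → □□[qA]aaa  (head at position 2)

After 2 steps, the head is at position 2.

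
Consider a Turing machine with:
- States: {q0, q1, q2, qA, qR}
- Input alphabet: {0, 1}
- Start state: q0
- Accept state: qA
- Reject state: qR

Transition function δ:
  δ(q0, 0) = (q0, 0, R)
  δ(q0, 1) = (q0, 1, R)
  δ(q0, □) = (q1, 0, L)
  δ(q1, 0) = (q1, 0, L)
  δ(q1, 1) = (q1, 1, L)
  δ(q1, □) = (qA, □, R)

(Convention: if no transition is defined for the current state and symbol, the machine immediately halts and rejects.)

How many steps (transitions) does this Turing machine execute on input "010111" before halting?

Execution trace:
Initial: [q0]010111
Step 1: δ(q0, 0) = (q0, 0, R) → 0[q0]10111
Step 2: δ(q0, 1) = (q0, 1, R) → 01[q0]0111
Step 3: δ(q0, 0) = (q0, 0, R) → 010[q0]111
Step 4: δ(q0, 1) = (q0, 1, R) → 0101[q0]11
Step 5: δ(q0, 1) = (q0, 1, R) → 01011[q0]1
Step 6: δ(q0, 1) = (q0, 1, R) → 010111[q0]□
Step 7: δ(q0, □) = (q1, 0, L) → 01011[q1]10
Step 8: δ(q1, 1) = (q1, 1, L) → 0101[q1]110
Step 9: δ(q1, 1) = (q1, 1, L) → 010[q1]1110
Step 10: δ(q1, 1) = (q1, 1, L) → 01[q1]01110
Step 11: δ(q1, 0) = (q1, 0, L) → 0[q1]101110
Step 12: δ(q1, 1) = (q1, 1, L) → [q1]0101110
Step 13: δ(q1, 0) = (q1, 0, L) → [q1]□0101110
Step 14: δ(q1, □) = (qA, □, R) → □[qA]0101110

The machine reaches the accept state qA and halts.

The machine executed 14 steps before halting.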